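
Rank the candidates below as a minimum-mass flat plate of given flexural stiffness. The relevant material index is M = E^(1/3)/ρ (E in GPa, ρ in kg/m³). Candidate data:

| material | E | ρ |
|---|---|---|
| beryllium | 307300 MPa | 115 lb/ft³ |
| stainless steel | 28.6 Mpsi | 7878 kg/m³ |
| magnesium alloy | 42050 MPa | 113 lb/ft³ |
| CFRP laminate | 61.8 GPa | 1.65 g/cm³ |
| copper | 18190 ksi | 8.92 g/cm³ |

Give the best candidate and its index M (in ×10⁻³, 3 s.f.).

beryllium, M = 3.66×10⁻³

Normalizing units and computing the index:
  beryllium: E = 307.3 GPa, ρ = 1842 kg/m³
  stainless steel: E = 197.2 GPa, ρ = 7878 kg/m³
  magnesium alloy: E = 42.05 GPa, ρ = 1810 kg/m³
  CFRP laminate: E = 61.80 GPa, ρ = 1650 kg/m³
  copper: E = 125.4 GPa, ρ = 8920 kg/m³
  beryllium: M = 3.66×10⁻³
  CFRP laminate: M = 2.40×10⁻³
  magnesium alloy: M = 1.92×10⁻³
  stainless steel: M = 0.739×10⁻³
  copper: M = 0.561×10⁻³
Highest index: beryllium.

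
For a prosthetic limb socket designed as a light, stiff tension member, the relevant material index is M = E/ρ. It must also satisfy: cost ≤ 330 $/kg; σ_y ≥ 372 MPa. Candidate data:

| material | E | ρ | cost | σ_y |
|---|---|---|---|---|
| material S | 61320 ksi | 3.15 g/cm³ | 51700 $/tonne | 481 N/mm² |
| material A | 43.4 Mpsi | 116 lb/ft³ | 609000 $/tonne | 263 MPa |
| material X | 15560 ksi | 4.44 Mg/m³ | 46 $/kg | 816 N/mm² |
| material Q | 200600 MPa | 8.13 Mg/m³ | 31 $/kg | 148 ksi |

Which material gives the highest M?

Screen on constraints: cost ≤ 330 $/kg; σ_y ≥ 372 MPa. Survivors: material S, material X, material Q.
Normalizing units and computing the index:
  material S: E = 422.8 GPa, ρ = 3150 kg/m³
  material X: E = 107.3 GPa, ρ = 4440 kg/m³
  material Q: E = 200.6 GPa, ρ = 8130 kg/m³
  material S: M = 134 MN·m/kg
  material Q: M = 24.7 MN·m/kg
  material X: M = 24.2 MN·m/kg
Material S has the largest M.

material S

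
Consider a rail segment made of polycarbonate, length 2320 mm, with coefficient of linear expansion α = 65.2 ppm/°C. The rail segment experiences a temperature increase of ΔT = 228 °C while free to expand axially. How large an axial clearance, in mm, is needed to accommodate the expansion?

ΔL = α·L₀·ΔT = 65.2×10⁻⁶ × 2320 mm × 228.0 K = 34.5 mm.

34.5 mm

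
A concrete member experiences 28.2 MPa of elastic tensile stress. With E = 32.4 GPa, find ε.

ε = σ/E = 28.2 / 32400 = 8.70×10⁻⁴.

8.70×10⁻⁴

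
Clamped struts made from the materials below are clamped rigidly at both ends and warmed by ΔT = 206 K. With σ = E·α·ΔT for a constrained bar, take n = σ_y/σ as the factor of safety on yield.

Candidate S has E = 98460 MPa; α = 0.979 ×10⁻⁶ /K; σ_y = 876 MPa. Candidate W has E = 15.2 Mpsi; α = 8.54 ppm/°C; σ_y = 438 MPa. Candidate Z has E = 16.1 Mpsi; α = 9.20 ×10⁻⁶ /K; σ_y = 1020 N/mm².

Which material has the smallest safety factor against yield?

candidate W

In consistent units (E in GPa, α in ×10⁻⁶/K, σ_y in MPa):
  candidate S: E = 98.46, α = 0.979, σ_y = 876.0 → σ = 19.9 MPa, n = 44.1
  candidate W: E = 104.8, α = 8.54, σ_y = 438.0 → σ = 184 MPa, n = 2.38
  candidate Z: E = 111.0, α = 9.20, σ_y = 1020 → σ = 210 MPa, n = 4.85
Candidate W has the lowest safety factor, n = 2.38.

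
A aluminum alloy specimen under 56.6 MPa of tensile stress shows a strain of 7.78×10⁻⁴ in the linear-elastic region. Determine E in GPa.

E = σ/ε = 56.6 MPa / 7.78×10⁻⁴ = 72750 MPa = 72.8 GPa.

72.8 GPa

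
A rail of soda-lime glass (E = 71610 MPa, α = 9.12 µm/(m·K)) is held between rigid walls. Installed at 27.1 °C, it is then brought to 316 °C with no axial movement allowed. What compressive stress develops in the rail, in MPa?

189 MPa

E = 71610 MPa = 71.61 GPa.
ΔT = 288.9 K. Constrained thermal stress σ = E·α·ΔT = 71.61×10³ MPa × 9.12×10⁻⁶ × 288.9 = 189 MPa (compressive).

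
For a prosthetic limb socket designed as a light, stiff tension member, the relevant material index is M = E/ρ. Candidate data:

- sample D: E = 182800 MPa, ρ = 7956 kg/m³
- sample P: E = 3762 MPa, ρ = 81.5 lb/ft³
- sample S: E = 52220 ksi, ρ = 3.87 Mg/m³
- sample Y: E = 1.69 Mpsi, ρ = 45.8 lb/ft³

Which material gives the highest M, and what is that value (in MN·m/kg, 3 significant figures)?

sample S, M = 93.0 MN·m/kg

In SI units:
  sample D: E = 182.8 GPa, ρ = 7956 kg/m³
  sample P: E = 3.762 GPa, ρ = 1306 kg/m³
  sample S: E = 360.0 GPa, ρ = 3870 kg/m³
  sample Y: E = 11.65 GPa, ρ = 733.6 kg/m³
  sample S: M = 93.0 MN·m/kg
  sample D: M = 23.0 MN·m/kg
  sample Y: M = 15.9 MN·m/kg
  sample P: M = 2.88 MN·m/kg
Highest index: sample S.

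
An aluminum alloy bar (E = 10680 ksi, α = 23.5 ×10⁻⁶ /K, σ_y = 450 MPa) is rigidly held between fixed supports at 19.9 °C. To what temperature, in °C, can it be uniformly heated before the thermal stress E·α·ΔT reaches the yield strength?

280 °C

E = 10680 ksi = 73.64 GPa.
E·α·ΔT = 450.0 MPa ⇒ ΔT = 450.0 / (73.64×10³ × 23.5×10⁻⁶) = 260.0 K.
T = 19.9 + 260.0 = 279.9 °C.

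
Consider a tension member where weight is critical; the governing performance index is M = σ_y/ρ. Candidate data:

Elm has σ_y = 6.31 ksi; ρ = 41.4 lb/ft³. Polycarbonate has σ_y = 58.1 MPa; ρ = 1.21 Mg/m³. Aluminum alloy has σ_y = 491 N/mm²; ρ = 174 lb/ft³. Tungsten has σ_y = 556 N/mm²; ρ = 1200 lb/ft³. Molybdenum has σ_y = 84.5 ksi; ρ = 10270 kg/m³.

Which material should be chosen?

aluminum alloy

Convert each candidate to consistent units, then evaluate M:
  elm: σ_y = 43.51 MPa, ρ = 663.2 kg/m³
  polycarbonate: σ_y = 58.10 MPa, ρ = 1210 kg/m³
  aluminum alloy: σ_y = 491.0 MPa, ρ = 2787 kg/m³
  tungsten: σ_y = 556.0 MPa, ρ = 19220 kg/m³
  molybdenum: σ_y = 582.6 MPa, ρ = 10270 kg/m³
  aluminum alloy: M = 176 kN·m/kg
  elm: M = 65.6 kN·m/kg
  molybdenum: M = 56.7 kN·m/kg
  polycarbonate: M = 48.0 kN·m/kg
  tungsten: M = 28.9 kN·m/kg
Aluminum alloy has the largest M.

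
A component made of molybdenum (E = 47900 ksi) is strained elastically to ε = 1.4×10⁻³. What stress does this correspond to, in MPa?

E = 47900 ksi = 330.3 GPa.
σ = E·ε = 330300 MPa × 1.4×10⁻³ = 462 MPa.

462 MPa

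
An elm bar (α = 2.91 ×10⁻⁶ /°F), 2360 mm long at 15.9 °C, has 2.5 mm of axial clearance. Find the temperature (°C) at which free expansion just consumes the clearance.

α = 2.91×10⁻⁶/°F × 9/5 = 5.24×10⁻⁶/K.
α·L₀·ΔT = 2.5 mm ⇒ ΔT = 2.5 / (5.24×10⁻⁶ × 2360.0) = 202.2 K.
T = 15.9 + 202.2 = 218.1 °C.

218 °C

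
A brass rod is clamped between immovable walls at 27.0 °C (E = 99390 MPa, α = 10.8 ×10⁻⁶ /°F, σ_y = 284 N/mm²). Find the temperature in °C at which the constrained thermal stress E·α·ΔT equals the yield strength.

E = 99390 MPa = 99.39 GPa.
α = 10.8×10⁻⁶/°F × 9/5 = 19.4×10⁻⁶/K.
σ_y = 284 N/mm² = 284.0 MPa.
E·α·ΔT = 284.0 MPa ⇒ ΔT = 284.0 / (99.39×10³ × 19.4×10⁻⁶) = 147.0 K.
T = 27.0 + 147.0 = 174.0 °C.

174 °C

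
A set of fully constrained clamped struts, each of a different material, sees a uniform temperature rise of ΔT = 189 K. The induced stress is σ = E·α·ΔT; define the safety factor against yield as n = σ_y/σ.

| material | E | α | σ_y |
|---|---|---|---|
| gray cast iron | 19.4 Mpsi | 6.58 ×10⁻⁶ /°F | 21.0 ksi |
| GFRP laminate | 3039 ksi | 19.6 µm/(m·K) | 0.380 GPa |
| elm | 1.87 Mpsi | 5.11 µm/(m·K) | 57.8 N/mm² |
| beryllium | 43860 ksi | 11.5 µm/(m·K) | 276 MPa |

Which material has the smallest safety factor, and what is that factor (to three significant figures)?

beryllium, n = 0.420

Per material, after unit conversion:
  gray cast iron: E = 133.8, α = 11.8, σ_y = 144.8 → σ = 299 MPa, n = 0.484
  GFRP laminate: E = 20.95, α = 19.6, σ_y = 380.0 → σ = 77.6 MPa, n = 4.90
  elm: E = 12.89, α = 5.11, σ_y = 57.80 → σ = 12.5 MPa, n = 4.64
  beryllium: E = 302.4, α = 11.5, σ_y = 276.0 → σ = 657 MPa, n = 0.420
Smallest n: beryllium with n = 0.420.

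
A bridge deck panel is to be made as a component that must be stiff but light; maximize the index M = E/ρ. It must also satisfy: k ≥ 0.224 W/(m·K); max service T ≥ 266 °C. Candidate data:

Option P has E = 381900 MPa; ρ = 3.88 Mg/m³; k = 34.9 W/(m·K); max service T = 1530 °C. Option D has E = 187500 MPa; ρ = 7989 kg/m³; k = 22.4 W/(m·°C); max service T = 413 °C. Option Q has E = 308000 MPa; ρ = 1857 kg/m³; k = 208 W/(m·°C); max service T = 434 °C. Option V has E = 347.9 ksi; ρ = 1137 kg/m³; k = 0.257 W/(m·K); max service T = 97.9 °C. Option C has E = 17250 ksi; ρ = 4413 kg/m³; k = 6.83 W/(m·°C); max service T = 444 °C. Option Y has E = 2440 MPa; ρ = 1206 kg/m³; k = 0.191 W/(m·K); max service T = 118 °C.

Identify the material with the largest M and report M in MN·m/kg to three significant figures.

option Q, M = 166 MN·m/kg

Screen on constraints: k ≥ 0.224 W/(m·K); max service T ≥ 266 °C. Survivors: option P, option D, option Q, option C.
Putting every candidate on a common basis:
  option P: E = 381.9 GPa, ρ = 3880 kg/m³
  option D: E = 187.5 GPa, ρ = 7989 kg/m³
  option Q: E = 308.0 GPa, ρ = 1857 kg/m³
  option C: E = 118.9 GPa, ρ = 4413 kg/m³
  option Q: M = 166 MN·m/kg
  option P: M = 98.4 MN·m/kg
  option C: M = 27.0 MN·m/kg
  option D: M = 23.5 MN·m/kg
Option Q ranks first.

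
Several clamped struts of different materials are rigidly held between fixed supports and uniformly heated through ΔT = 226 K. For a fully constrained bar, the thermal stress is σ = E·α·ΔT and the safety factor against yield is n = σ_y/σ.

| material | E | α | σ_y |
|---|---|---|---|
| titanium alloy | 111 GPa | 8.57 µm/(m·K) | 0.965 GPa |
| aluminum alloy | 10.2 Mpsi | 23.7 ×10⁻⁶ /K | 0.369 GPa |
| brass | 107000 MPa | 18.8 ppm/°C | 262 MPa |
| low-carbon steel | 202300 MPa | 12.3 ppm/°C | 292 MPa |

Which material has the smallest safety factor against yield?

With everything in SI (GPa, ×10⁻⁶/K, MPa):
  titanium alloy: E = 111.0, α = 8.57, σ_y = 965.0 → σ = 215 MPa, n = 4.49
  aluminum alloy: E = 70.33, α = 23.7, σ_y = 369.0 → σ = 377 MPa, n = 0.980
  brass: E = 107.0, α = 18.8, σ_y = 262.0 → σ = 455 MPa, n = 0.576
  low-carbon steel: E = 202.3, α = 12.3, σ_y = 292.0 → σ = 562 MPa, n = 0.519
Smallest n: low-carbon steel with n = 0.519.

low-carbon steel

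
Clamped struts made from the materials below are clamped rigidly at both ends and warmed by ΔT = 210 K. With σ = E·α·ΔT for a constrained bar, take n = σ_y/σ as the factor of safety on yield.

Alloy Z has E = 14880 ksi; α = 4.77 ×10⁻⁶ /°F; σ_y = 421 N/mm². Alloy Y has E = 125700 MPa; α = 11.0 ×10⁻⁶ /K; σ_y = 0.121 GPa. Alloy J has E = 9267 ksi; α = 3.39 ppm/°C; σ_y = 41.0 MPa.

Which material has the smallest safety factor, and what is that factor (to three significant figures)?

Per material, after unit conversion:
  alloy Z: E = 102.6, α = 8.59, σ_y = 421.0 → σ = 185 MPa, n = 2.28
  alloy Y: E = 125.7, α = 11.0, σ_y = 121.0 → σ = 290 MPa, n = 0.417
  alloy J: E = 63.89, α = 3.39, σ_y = 41.00 → σ = 45.5 MPa, n = 0.901
The minimum is alloy Y at n = 0.417.

alloy Y, n = 0.417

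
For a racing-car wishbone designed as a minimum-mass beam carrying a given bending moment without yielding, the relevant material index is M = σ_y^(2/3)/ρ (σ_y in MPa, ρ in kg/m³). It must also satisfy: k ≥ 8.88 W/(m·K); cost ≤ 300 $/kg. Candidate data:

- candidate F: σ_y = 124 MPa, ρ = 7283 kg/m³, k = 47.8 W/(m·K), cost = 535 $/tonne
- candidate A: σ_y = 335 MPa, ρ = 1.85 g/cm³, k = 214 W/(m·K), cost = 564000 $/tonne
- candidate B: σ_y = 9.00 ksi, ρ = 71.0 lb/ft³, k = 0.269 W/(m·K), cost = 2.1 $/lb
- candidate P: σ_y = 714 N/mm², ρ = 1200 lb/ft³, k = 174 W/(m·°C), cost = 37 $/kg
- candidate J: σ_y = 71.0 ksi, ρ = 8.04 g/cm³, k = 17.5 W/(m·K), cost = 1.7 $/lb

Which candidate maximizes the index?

candidate J

Screen on constraints: k ≥ 8.88 W/(m·K); cost ≤ 300 $/kg. Survivors: candidate F, candidate P, candidate J.
Normalizing units and computing the index:
  candidate F: σ_y = 124.0 MPa, ρ = 7283 kg/m³
  candidate P: σ_y = 714.0 MPa, ρ = 19220 kg/m³
  candidate J: σ_y = 489.5 MPa, ρ = 8040 kg/m³
  candidate J: M = 7.73×10⁻³
  candidate P: M = 4.16×10⁻³
  candidate F: M = 3.41×10⁻³
Candidate J ranks first.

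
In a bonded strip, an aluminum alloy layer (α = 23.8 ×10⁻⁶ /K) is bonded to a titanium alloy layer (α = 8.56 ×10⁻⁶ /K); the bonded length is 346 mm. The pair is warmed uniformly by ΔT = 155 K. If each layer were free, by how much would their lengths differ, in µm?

817 µm

Δα = |23.8 − 8.56|×10⁻⁶/K = 15.2×10⁻⁶/K.
ΔL_mismatch = Δα·L·ΔT = 15.2×10⁻⁶ × 346.0 mm × 155.0 K = 817 µm.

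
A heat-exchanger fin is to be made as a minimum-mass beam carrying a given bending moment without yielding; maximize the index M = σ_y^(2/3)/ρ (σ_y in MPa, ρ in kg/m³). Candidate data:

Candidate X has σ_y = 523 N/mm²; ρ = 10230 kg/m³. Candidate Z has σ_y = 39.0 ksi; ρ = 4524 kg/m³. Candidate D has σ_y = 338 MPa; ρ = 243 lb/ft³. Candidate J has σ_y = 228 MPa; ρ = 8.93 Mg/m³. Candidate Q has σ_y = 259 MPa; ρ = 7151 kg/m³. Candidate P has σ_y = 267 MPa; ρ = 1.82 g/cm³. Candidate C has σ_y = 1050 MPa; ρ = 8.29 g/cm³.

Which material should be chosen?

candidate P

Convert each candidate to consistent units, then evaluate M:
  candidate X: σ_y = 523.0 MPa, ρ = 10230 kg/m³
  candidate Z: σ_y = 268.9 MPa, ρ = 4524 kg/m³
  candidate D: σ_y = 338.0 MPa, ρ = 3892 kg/m³
  candidate J: σ_y = 228.0 MPa, ρ = 8930 kg/m³
  candidate Q: σ_y = 259.0 MPa, ρ = 7151 kg/m³
  candidate P: σ_y = 267.0 MPa, ρ = 1820 kg/m³
  candidate C: σ_y = 1050 MPa, ρ = 8290 kg/m³
  candidate P: M = 22.8×10⁻³
  candidate D: M = 12.5×10⁻³
  candidate C: M = 12.5×10⁻³
  candidate Z: M = 9.21×10⁻³
  candidate X: M = 6.35×10⁻³
  candidate Q: M = 5.68×10⁻³
  candidate J: M = 4.18×10⁻³
Candidate P ranks first.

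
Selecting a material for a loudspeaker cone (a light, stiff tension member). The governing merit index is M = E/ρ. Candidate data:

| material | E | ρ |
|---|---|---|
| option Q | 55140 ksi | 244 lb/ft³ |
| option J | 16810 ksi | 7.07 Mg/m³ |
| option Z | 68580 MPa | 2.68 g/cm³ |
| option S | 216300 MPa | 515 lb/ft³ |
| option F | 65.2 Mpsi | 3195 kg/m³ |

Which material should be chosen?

Convert each candidate to consistent units, then evaluate M:
  option Q: E = 380.2 GPa, ρ = 3909 kg/m³
  option J: E = 115.9 GPa, ρ = 7070 kg/m³
  option Z: E = 68.58 GPa, ρ = 2680 kg/m³
  option S: E = 216.3 GPa, ρ = 8250 kg/m³
  option F: E = 449.5 GPa, ρ = 3195 kg/m³
  option F: M = 141 MN·m/kg
  option Q: M = 97.3 MN·m/kg
  option S: M = 26.2 MN·m/kg
  option Z: M = 25.6 MN·m/kg
  option J: M = 16.4 MN·m/kg
Option F has the largest M.

option F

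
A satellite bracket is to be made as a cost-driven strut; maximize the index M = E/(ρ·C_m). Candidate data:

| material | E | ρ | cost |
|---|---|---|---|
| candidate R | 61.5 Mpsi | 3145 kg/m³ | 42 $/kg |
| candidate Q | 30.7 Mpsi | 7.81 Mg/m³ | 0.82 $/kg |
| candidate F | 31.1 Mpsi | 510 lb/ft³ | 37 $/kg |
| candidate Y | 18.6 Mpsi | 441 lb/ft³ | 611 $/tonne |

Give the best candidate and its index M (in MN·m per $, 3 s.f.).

candidate Q, M = 33.1 MN·m per $

Normalizing units and computing the index:
  candidate R: E = 424.0 GPa, ρ = 3145 kg/m³, cost = 42.00 $/kg
  candidate Q: E = 211.7 GPa, ρ = 7810 kg/m³, cost = 0.8200 $/kg
  candidate F: E = 214.4 GPa, ρ = 8169 kg/m³, cost = 37.00 $/kg
  candidate Y: E = 128.2 GPa, ρ = 7064 kg/m³, cost = 0.6110 $/kg
  candidate Q: M = 33.1 MN·m per $
  candidate Y: M = 29.7 MN·m per $
  candidate R: M = 3.21 MN·m per $
  candidate F: M = 0.709 MN·m per $
Candidate Q has the largest M.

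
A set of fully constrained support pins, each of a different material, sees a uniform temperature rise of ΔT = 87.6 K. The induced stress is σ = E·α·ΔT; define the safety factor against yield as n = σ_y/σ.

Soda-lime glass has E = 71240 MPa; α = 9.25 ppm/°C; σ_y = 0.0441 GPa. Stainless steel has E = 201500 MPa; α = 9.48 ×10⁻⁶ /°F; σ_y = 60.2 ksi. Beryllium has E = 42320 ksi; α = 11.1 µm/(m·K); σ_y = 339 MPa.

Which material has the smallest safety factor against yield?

soda-lime glass

In consistent units (E in GPa, α in ×10⁻⁶/K, σ_y in MPa):
  soda-lime glass: E = 71.24, α = 9.25, σ_y = 44.10 → σ = 57.7 MPa, n = 0.764
  stainless steel: E = 201.5, α = 17.1, σ_y = 415.1 → σ = 301 MPa, n = 1.38
  beryllium: E = 291.8, α = 11.1, σ_y = 339.0 → σ = 284 MPa, n = 1.19
Smallest n: soda-lime glass with n = 0.764.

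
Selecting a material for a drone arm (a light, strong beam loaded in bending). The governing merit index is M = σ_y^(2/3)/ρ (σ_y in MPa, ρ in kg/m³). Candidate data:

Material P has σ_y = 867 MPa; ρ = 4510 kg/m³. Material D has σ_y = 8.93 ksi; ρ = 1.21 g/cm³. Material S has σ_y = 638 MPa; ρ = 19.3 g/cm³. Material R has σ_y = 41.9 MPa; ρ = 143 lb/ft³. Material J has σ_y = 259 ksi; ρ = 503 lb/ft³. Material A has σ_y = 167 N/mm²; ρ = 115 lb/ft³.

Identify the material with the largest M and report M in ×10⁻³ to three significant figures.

material P, M = 20.2×10⁻³

Convert each candidate to consistent units, then evaluate M:
  material P: σ_y = 867.0 MPa, ρ = 4510 kg/m³
  material D: σ_y = 61.57 MPa, ρ = 1210 kg/m³
  material S: σ_y = 638.0 MPa, ρ = 19300 kg/m³
  material R: σ_y = 41.90 MPa, ρ = 2291 kg/m³
  material J: σ_y = 1786 MPa, ρ = 8057 kg/m³
  material A: σ_y = 167.0 MPa, ρ = 1842 kg/m³
  material P: M = 20.2×10⁻³
  material J: M = 18.3×10⁻³
  material A: M = 16.5×10⁻³
  material D: M = 12.9×10⁻³
  material R: M = 5.27×10⁻³
  material S: M = 3.84×10⁻³
Material P has the largest M.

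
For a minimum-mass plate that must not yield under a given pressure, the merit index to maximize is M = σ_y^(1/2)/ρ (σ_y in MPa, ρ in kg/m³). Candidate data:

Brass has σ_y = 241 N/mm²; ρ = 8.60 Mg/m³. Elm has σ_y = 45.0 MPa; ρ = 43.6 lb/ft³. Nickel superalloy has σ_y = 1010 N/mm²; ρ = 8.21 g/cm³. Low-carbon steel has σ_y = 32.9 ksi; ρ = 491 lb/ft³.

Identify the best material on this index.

elm

In SI units:
  brass: σ_y = 241.0 MPa, ρ = 8600 kg/m³
  elm: σ_y = 45.00 MPa, ρ = 698.4 kg/m³
  nickel superalloy: σ_y = 1010 MPa, ρ = 8210 kg/m³
  low-carbon steel: σ_y = 226.8 MPa, ρ = 7865 kg/m³
  elm: M = 9.61×10⁻³
  nickel superalloy: M = 3.87×10⁻³
  low-carbon steel: M = 1.91×10⁻³
  brass: M = 1.81×10⁻³
Elm ranks first.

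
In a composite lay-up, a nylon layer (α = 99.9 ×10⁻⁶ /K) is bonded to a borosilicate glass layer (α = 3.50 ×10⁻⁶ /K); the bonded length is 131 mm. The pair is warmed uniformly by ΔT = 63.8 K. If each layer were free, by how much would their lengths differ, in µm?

Δα = |99.9 − 3.50|×10⁻⁶/K = 96.4×10⁻⁶/K.
ΔL_mismatch = Δα·L·ΔT = 96.4×10⁻⁶ × 131.0 mm × 63.8 K = 806 µm.

806 µm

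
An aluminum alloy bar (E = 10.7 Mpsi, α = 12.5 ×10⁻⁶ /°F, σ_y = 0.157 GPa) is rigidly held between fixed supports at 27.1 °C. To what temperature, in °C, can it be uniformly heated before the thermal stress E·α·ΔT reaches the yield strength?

E = 10.7 Mpsi = 73.77 GPa.
α = 12.5×10⁻⁶/°F × 9/5 = 22.5×10⁻⁶/K.
σ_y = 0.157 GPa = 157.0 MPa.
E·α·ΔT = 157.0 MPa ⇒ ΔT = 157.0 / (73.77×10³ × 22.5×10⁻⁶) = 94.58 K.
T = 27.1 + 94.58 = 121.7 °C.

122 °C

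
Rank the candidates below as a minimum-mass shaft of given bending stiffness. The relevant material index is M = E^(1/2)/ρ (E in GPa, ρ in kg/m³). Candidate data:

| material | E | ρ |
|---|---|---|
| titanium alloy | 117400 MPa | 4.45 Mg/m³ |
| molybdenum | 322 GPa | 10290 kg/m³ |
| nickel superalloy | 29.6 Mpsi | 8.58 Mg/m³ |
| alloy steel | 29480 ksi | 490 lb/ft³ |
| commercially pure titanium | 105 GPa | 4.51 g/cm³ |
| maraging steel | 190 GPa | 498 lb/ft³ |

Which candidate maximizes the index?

In SI units:
  titanium alloy: E = 117.4 GPa, ρ = 4450 kg/m³
  molybdenum: E = 322.0 GPa, ρ = 10290 kg/m³
  nickel superalloy: E = 204.1 GPa, ρ = 8580 kg/m³
  alloy steel: E = 203.3 GPa, ρ = 7849 kg/m³
  commercially pure titanium: E = 105.0 GPa, ρ = 4510 kg/m³
  maraging steel: E = 190.0 GPa, ρ = 7977 kg/m³
  titanium alloy: M = 2.43×10⁻³
  commercially pure titanium: M = 2.27×10⁻³
  alloy steel: M = 1.82×10⁻³
  molybdenum: M = 1.74×10⁻³
  maraging steel: M = 1.73×10⁻³
  nickel superalloy: M = 1.67×10⁻³
Titanium alloy has the largest M.

titanium alloy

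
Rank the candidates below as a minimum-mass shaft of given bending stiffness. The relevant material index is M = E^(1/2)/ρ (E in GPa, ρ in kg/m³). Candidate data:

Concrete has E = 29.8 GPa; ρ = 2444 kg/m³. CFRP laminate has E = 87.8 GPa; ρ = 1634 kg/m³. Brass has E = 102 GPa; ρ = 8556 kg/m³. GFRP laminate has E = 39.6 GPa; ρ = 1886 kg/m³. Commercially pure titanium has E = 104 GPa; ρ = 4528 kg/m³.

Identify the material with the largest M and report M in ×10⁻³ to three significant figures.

CFRP laminate, M = 5.73×10⁻³

Computing M directly (units already consistent):
  CFRP laminate: M = 5.73×10⁻³
  GFRP laminate: M = 3.34×10⁻³
  commercially pure titanium: M = 2.25×10⁻³
  concrete: M = 2.23×10⁻³
  brass: M = 1.18×10⁻³
The maximum is for CFRP laminate.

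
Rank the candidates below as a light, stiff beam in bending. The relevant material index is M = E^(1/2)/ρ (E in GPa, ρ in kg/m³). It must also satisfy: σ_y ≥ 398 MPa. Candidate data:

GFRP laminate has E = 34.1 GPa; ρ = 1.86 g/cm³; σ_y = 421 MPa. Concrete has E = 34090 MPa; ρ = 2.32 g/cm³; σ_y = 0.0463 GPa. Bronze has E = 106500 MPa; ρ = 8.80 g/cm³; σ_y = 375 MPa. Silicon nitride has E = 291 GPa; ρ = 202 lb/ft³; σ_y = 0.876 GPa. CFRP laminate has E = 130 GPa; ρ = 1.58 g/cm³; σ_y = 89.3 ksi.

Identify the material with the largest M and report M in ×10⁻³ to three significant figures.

CFRP laminate, M = 7.22×10⁻³

Screen on constraints: σ_y ≥ 398 MPa. Survivors: GFRP laminate, silicon nitride, CFRP laminate.
After converting to SI:
  GFRP laminate: E = 34.10 GPa, ρ = 1860 kg/m³
  silicon nitride: E = 291.0 GPa, ρ = 3236 kg/m³
  CFRP laminate: E = 130.0 GPa, ρ = 1580 kg/m³
  CFRP laminate: M = 7.22×10⁻³
  silicon nitride: M = 5.27×10⁻³
  GFRP laminate: M = 3.14×10⁻³
CFRP laminate ranks first.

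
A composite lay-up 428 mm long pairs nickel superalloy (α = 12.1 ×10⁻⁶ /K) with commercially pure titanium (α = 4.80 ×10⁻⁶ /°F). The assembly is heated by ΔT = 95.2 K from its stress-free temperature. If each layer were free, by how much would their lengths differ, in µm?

commercially pure titanium: α = 4.80×10⁻⁶/°F × 9/5 = 8.64×10⁻⁶/K.
Δα = |12.1 − 8.64|×10⁻⁶/K = 3.46×10⁻⁶/K.
ΔL_mismatch = Δα·L·ΔT = 3.46×10⁻⁶ × 428.0 mm × 95.2 K = 141 µm.

141 µm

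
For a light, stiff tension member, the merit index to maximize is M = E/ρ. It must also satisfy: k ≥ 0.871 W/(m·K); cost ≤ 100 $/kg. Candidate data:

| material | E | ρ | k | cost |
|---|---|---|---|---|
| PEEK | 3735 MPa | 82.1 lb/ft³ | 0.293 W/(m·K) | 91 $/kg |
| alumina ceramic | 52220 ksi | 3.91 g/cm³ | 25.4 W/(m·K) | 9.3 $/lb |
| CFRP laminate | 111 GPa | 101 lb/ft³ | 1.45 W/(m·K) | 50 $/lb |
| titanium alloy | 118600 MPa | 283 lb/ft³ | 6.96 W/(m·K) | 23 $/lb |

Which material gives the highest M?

Screen on constraints: k ≥ 0.871 W/(m·K); cost ≤ 100 $/kg. Survivors: alumina ceramic, titanium alloy.
Normalizing units and computing the index:
  alumina ceramic: E = 360.0 GPa, ρ = 3910 kg/m³
  titanium alloy: E = 118.6 GPa, ρ = 4533 kg/m³
  alumina ceramic: M = 92.1 MN·m/kg
  titanium alloy: M = 26.2 MN·m/kg
Alumina ceramic ranks first.

alumina ceramic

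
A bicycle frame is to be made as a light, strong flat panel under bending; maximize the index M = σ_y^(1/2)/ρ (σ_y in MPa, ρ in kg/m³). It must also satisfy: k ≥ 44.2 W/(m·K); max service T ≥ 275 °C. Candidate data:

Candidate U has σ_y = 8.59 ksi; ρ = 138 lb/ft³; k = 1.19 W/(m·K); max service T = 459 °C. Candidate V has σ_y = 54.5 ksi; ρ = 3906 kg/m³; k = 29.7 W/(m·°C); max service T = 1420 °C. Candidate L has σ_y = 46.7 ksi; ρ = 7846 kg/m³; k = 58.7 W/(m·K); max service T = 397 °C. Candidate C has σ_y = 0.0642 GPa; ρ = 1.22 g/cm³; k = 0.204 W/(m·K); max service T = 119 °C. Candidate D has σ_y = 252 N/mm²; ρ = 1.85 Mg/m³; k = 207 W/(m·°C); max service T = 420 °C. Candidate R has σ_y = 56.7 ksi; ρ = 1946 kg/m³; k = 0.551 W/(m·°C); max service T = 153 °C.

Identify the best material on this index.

candidate D

Screen on constraints: k ≥ 44.2 W/(m·K); max service T ≥ 275 °C. Survivors: candidate L, candidate D.
Putting every candidate on a common basis:
  candidate L: σ_y = 322.0 MPa, ρ = 7846 kg/m³
  candidate D: σ_y = 252.0 MPa, ρ = 1850 kg/m³
  candidate D: M = 8.58×10⁻³
  candidate L: M = 2.29×10⁻³
Candidate D ranks first.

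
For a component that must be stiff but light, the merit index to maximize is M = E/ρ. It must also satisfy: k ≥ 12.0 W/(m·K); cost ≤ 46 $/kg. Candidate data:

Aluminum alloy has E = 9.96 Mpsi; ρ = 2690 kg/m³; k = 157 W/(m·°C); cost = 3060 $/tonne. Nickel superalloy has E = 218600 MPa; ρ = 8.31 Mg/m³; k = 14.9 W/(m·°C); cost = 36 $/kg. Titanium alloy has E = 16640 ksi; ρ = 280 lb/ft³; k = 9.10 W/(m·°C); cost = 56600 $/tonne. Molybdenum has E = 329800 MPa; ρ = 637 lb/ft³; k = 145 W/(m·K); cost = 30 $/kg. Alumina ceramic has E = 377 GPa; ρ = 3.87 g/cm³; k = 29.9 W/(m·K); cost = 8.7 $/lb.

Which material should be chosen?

alumina ceramic

Screen on constraints: k ≥ 12.0 W/(m·K); cost ≤ 46 $/kg. Survivors: aluminum alloy, nickel superalloy, molybdenum, alumina ceramic.
Putting every candidate on a common basis:
  aluminum alloy: E = 68.67 GPa, ρ = 2690 kg/m³
  nickel superalloy: E = 218.6 GPa, ρ = 8310 kg/m³
  molybdenum: E = 329.8 GPa, ρ = 10200 kg/m³
  alumina ceramic: E = 377.0 GPa, ρ = 3870 kg/m³
  alumina ceramic: M = 97.4 MN·m/kg
  molybdenum: M = 32.3 MN·m/kg
  nickel superalloy: M = 26.3 MN·m/kg
  aluminum alloy: M = 25.5 MN·m/kg
Highest index: alumina ceramic.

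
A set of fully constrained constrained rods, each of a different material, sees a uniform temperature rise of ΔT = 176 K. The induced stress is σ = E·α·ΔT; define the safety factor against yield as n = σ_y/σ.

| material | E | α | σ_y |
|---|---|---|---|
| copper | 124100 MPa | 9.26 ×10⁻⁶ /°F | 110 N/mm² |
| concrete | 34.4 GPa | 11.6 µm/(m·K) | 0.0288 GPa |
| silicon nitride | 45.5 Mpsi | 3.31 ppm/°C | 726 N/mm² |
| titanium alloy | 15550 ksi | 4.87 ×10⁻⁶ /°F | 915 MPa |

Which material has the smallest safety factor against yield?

copper

Per material, after unit conversion:
  copper: E = 124.1, α = 16.7, σ_y = 110.0 → σ = 364 MPa, n = 0.302
  concrete: E = 34.40, α = 11.6, σ_y = 28.80 → σ = 70.2 MPa, n = 0.410
  silicon nitride: E = 313.7, α = 3.31, σ_y = 726.0 → σ = 183 MPa, n = 3.97
  titanium alloy: E = 107.2, α = 8.77, σ_y = 915.0 → σ = 165 MPa, n = 5.53
Smallest n: copper with n = 0.302.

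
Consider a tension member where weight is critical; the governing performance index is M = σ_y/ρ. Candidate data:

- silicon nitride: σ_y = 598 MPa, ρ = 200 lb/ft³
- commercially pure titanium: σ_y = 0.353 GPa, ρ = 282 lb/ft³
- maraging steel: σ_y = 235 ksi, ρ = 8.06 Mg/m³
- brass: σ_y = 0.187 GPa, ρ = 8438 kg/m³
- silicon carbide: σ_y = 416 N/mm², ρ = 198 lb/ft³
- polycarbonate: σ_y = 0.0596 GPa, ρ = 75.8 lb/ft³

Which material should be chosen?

maraging steel

Putting every candidate on a common basis:
  silicon nitride: σ_y = 598.0 MPa, ρ = 3204 kg/m³
  commercially pure titanium: σ_y = 353.0 MPa, ρ = 4517 kg/m³
  maraging steel: σ_y = 1620 MPa, ρ = 8060 kg/m³
  brass: σ_y = 187.0 MPa, ρ = 8438 kg/m³
  silicon carbide: σ_y = 416.0 MPa, ρ = 3172 kg/m³
  polycarbonate: σ_y = 59.60 MPa, ρ = 1214 kg/m³
  maraging steel: M = 201 kN·m/kg
  silicon nitride: M = 187 kN·m/kg
  silicon carbide: M = 131 kN·m/kg
  commercially pure titanium: M = 78.1 kN·m/kg
  polycarbonate: M = 49.1 kN·m/kg
  brass: M = 22.2 kN·m/kg
Maraging steel ranks first.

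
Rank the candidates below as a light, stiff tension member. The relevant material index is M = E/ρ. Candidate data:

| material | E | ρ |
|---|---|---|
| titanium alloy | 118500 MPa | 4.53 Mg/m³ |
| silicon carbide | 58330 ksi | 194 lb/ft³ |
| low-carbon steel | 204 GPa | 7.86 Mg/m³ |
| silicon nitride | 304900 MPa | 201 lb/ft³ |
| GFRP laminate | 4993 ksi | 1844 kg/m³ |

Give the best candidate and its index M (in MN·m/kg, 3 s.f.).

After converting to SI:
  titanium alloy: E = 118.5 GPa, ρ = 4530 kg/m³
  silicon carbide: E = 402.2 GPa, ρ = 3108 kg/m³
  low-carbon steel: E = 204.0 GPa, ρ = 7860 kg/m³
  silicon nitride: E = 304.9 GPa, ρ = 3220 kg/m³
  GFRP laminate: E = 34.43 GPa, ρ = 1844 kg/m³
  silicon carbide: M = 129 MN·m/kg
  silicon nitride: M = 94.7 MN·m/kg
  titanium alloy: M = 26.2 MN·m/kg
  low-carbon steel: M = 26.0 MN·m/kg
  GFRP laminate: M = 18.7 MN·m/kg
The maximum is for silicon carbide.

silicon carbide, M = 129 MN·m/kg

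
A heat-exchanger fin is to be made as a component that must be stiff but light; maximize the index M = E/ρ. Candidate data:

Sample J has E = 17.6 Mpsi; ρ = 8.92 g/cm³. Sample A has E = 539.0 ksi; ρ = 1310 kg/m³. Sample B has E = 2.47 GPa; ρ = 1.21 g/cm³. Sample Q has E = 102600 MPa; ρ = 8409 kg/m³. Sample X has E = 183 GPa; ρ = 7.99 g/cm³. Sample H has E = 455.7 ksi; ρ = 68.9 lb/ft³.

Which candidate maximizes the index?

sample X

Normalizing units and computing the index:
  sample J: E = 121.3 GPa, ρ = 8920 kg/m³
  sample A: E = 3.716 GPa, ρ = 1310 kg/m³
  sample B: E = 2.470 GPa, ρ = 1210 kg/m³
  sample Q: E = 102.6 GPa, ρ = 8409 kg/m³
  sample X: E = 183.0 GPa, ρ = 7990 kg/m³
  sample H: E = 3.142 GPa, ρ = 1104 kg/m³
  sample X: M = 22.9 MN·m/kg
  sample J: M = 13.6 MN·m/kg
  sample Q: M = 12.2 MN·m/kg
  sample H: M = 2.85 MN·m/kg
  sample A: M = 2.84 MN·m/kg
  sample B: M = 2.04 MN·m/kg
Sample X has the largest M.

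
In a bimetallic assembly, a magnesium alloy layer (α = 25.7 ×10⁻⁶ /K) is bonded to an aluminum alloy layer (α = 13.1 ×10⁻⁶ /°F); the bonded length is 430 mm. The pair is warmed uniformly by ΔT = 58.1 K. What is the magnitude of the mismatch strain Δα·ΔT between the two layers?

1.23×10⁻⁴

aluminum alloy: α = 13.1×10⁻⁶/°F × 9/5 = 23.6×10⁻⁶/K.
Δα = |25.7 − 23.6|×10⁻⁶/K = 2.12×10⁻⁶/K.
Mismatch strain = Δα·ΔT = 2.12×10⁻⁶ × 58.1 = 1.23×10⁻⁴.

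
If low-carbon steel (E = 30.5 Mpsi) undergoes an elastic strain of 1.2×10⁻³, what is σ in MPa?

252 MPa

E = 30.5 Mpsi = 210.3 GPa.
σ = E·ε = 210300 MPa × 1.2×10⁻³ = 252 MPa.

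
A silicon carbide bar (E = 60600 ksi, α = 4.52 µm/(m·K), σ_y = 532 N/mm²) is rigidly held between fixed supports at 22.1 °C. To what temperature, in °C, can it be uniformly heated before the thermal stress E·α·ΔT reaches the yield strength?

304 °C

E = 60600 ksi = 417.8 GPa.
σ_y = 532 N/mm² = 532.0 MPa.
E·α·ΔT = 532.0 MPa ⇒ ΔT = 532.0 / (417.8×10³ × 4.52×10⁻⁶) = 281.7 K.
T = 22.1 + 281.7 = 303.8 °C.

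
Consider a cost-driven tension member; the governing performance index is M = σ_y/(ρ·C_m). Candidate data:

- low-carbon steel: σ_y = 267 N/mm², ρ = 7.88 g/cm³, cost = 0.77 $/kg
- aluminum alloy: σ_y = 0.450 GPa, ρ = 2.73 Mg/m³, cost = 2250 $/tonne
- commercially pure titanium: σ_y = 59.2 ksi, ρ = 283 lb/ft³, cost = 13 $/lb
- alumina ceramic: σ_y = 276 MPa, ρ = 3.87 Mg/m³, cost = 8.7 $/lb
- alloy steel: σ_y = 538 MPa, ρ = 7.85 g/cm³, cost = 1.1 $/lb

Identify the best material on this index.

aluminum alloy

In SI units:
  low-carbon steel: σ_y = 267.0 MPa, ρ = 7880 kg/m³, cost = 0.7700 $/kg
  aluminum alloy: σ_y = 450.0 MPa, ρ = 2730 kg/m³, cost = 2.250 $/kg
  commercially pure titanium: σ_y = 408.2 MPa, ρ = 4533 kg/m³, cost = 28.66 $/kg
  alumina ceramic: σ_y = 276.0 MPa, ρ = 3870 kg/m³, cost = 19.18 $/kg
  alloy steel: σ_y = 538.0 MPa, ρ = 7850 kg/m³, cost = 2.425 $/kg
  aluminum alloy: M = 73.3 kN·m per $
  low-carbon steel: M = 44.0 kN·m per $
  alloy steel: M = 28.3 kN·m per $
  alumina ceramic: M = 3.72 kN·m per $
  commercially pure titanium: M = 3.14 kN·m per $
The maximum is for aluminum alloy.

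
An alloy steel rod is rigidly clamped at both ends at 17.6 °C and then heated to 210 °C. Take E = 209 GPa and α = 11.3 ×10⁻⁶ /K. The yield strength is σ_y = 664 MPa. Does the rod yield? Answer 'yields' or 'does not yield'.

does not yield

ΔT = 192.4 K. Constrained thermal stress σ = E·α·ΔT = 209.0×10³ MPa × 11.3×10⁻⁶ × 192.4 = 454 MPa (compressive).
Compare to σ_y = 664 MPa: σ < σ_y, so it does not yield.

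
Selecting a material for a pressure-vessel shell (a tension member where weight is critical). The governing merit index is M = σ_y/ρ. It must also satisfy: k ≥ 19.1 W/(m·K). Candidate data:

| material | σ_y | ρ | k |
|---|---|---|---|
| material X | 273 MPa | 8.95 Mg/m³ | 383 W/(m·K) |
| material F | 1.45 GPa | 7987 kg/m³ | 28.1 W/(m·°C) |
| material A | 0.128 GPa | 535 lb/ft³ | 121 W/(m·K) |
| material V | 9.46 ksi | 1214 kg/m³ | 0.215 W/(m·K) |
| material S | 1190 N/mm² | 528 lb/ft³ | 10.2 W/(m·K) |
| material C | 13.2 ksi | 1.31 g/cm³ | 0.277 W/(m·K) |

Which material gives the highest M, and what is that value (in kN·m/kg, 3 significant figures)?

material F, M = 182 kN·m/kg

Screen on constraints: k ≥ 19.1 W/(m·K). Survivors: material X, material F, material A.
Putting every candidate on a common basis:
  material X: σ_y = 273.0 MPa, ρ = 8950 kg/m³
  material F: σ_y = 1450 MPa, ρ = 7987 kg/m³
  material A: σ_y = 128.0 MPa, ρ = 8570 kg/m³
  material F: M = 182 kN·m/kg
  material X: M = 30.5 kN·m/kg
  material A: M = 14.9 kN·m/kg
Highest index: material F.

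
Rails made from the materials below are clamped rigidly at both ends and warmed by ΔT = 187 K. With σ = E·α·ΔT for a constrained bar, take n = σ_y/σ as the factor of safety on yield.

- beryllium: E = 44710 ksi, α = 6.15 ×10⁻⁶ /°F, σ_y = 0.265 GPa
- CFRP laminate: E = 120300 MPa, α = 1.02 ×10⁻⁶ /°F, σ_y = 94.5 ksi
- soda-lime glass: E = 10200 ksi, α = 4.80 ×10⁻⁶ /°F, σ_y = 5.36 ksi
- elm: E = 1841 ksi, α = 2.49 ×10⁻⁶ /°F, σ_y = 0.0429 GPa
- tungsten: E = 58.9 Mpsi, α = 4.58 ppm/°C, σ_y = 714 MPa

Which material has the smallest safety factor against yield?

soda-lime glass

In consistent units (E in GPa, α in ×10⁻⁶/K, σ_y in MPa):
  beryllium: E = 308.3, α = 11.1, σ_y = 265.0 → σ = 638 MPa, n = 0.415
  CFRP laminate: E = 120.3, α = 1.84, σ_y = 651.6 → σ = 41.3 MPa, n = 15.8
  soda-lime glass: E = 70.33, α = 8.64, σ_y = 36.96 → σ = 114 MPa, n = 0.325
  elm: E = 12.69, α = 4.48, σ_y = 42.90 → σ = 10.6 MPa, n = 4.03
  tungsten: E = 406.1, α = 4.58, σ_y = 714.0 → σ = 348 MPa, n = 2.05
Smallest n: soda-lime glass with n = 0.325.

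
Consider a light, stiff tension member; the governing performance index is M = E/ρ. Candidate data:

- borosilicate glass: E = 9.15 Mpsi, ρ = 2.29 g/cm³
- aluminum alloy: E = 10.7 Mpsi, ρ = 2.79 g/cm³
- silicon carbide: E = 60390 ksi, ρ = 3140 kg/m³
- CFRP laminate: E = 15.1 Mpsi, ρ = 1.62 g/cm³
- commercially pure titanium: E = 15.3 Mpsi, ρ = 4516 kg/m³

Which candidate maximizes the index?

silicon carbide

After converting to SI:
  borosilicate glass: E = 63.09 GPa, ρ = 2290 kg/m³
  aluminum alloy: E = 73.77 GPa, ρ = 2790 kg/m³
  silicon carbide: E = 416.4 GPa, ρ = 3140 kg/m³
  CFRP laminate: E = 104.1 GPa, ρ = 1620 kg/m³
  commercially pure titanium: E = 105.5 GPa, ρ = 4516 kg/m³
  silicon carbide: M = 133 MN·m/kg
  CFRP laminate: M = 64.3 MN·m/kg
  borosilicate glass: M = 27.5 MN·m/kg
  aluminum alloy: M = 26.4 MN·m/kg
  commercially pure titanium: M = 23.4 MN·m/kg
Highest index: silicon carbide.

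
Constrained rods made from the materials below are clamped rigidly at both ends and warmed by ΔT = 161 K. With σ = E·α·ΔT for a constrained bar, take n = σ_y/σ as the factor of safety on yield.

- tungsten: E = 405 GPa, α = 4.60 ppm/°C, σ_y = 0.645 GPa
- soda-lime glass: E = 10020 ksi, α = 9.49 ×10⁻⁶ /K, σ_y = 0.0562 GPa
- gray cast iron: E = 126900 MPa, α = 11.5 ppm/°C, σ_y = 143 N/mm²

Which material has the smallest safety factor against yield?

soda-lime glass

With everything in SI (GPa, ×10⁻⁶/K, MPa):
  tungsten: E = 405.0, α = 4.60, σ_y = 645.0 → σ = 300 MPa, n = 2.15
  soda-lime glass: E = 69.09, α = 9.49, σ_y = 56.20 → σ = 106 MPa, n = 0.532
  gray cast iron: E = 126.9, α = 11.5, σ_y = 143.0 → σ = 235 MPa, n = 0.609
Soda-lime glass has the lowest safety factor, n = 0.532.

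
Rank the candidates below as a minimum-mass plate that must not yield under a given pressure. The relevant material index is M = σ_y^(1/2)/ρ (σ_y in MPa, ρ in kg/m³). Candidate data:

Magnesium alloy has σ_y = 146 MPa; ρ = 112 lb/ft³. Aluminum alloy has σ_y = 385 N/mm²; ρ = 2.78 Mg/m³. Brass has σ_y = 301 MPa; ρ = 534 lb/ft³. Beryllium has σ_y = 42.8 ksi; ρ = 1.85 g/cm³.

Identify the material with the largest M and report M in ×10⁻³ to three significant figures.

beryllium, M = 9.29×10⁻³

In SI units:
  magnesium alloy: σ_y = 146.0 MPa, ρ = 1794 kg/m³
  aluminum alloy: σ_y = 385.0 MPa, ρ = 2780 kg/m³
  brass: σ_y = 301.0 MPa, ρ = 8554 kg/m³
  beryllium: σ_y = 295.1 MPa, ρ = 1850 kg/m³
  beryllium: M = 9.29×10⁻³
  aluminum alloy: M = 7.06×10⁻³
  magnesium alloy: M = 6.74×10⁻³
  brass: M = 2.03×10⁻³
The maximum is for beryllium.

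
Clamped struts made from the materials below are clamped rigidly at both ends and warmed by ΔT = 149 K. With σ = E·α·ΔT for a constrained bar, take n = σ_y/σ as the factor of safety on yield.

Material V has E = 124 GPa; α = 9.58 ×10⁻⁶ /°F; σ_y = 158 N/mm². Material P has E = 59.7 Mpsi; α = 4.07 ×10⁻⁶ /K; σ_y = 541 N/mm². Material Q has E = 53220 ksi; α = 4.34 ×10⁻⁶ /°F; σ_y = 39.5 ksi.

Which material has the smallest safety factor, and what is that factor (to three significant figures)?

With everything in SI (GPa, ×10⁻⁶/K, MPa):
  material V: E = 124.0, α = 17.2, σ_y = 158.0 → σ = 319 MPa, n = 0.496
  material P: E = 411.6, α = 4.07, σ_y = 541.0 → σ = 250 MPa, n = 2.17
  material Q: E = 366.9, α = 7.81, σ_y = 272.3 → σ = 427 MPa, n = 0.638
Smallest n: material V with n = 0.496.

material V, n = 0.496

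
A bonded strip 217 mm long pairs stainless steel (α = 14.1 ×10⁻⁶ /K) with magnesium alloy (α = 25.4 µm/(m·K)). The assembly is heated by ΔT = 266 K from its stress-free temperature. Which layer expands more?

α(stainless steel) = 14.1×10⁻⁶/K vs α(magnesium alloy) = 25.4×10⁻⁶/K.
Higher α expands more for the same ΔT: magnesium alloy.

magnesium alloy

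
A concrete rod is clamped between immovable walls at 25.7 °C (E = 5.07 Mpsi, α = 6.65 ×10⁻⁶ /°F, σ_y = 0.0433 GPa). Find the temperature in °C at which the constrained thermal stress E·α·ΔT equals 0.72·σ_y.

E = 5.07 Mpsi = 34.96 GPa.
α = 6.65×10⁻⁶/°F × 9/5 = 12.0×10⁻⁶/K.
σ_y = 0.0433 GPa = 43.30 MPa.
E·α·ΔT = 31.18 MPa ⇒ ΔT = 31.18 / (34.96×10³ × 12.0×10⁻⁶) = 74.51 K.
T = 25.7 + 74.51 = 100.2 °C.

100 °C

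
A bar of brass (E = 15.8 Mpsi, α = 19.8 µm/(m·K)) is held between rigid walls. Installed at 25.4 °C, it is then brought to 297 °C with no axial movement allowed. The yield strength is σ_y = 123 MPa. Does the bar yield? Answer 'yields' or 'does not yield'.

E = 15.8 Mpsi = 108.9 GPa.
ΔT = 271.6 K. Constrained thermal stress σ = E·α·ΔT = 108.9×10³ MPa × 19.8×10⁻⁶ × 271.6 = 586 MPa (compressive).
Compare to σ_y = 123 MPa: σ ≥ σ_y, so it yields.

yields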